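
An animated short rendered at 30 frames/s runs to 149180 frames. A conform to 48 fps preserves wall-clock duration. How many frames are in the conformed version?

238688 frames

Frames at target rate = 149180 × (48) / (30) = 238688.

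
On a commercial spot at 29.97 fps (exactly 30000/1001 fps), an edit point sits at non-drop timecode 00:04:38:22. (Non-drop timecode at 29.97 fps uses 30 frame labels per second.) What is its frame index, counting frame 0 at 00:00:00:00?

8362

Total seconds to the label: (0 × 3600 + 4 × 60 + 38) = 278.
Frame index = 278 × 30 + 22 = 8362.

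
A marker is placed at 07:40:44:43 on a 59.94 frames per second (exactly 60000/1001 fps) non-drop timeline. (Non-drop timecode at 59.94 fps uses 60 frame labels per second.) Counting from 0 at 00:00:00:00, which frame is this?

Total seconds to the label: (7 × 3600 + 40 × 60 + 44) = 27644.
Frame index = 27644 × 60 + 43 = 1658683.

1658683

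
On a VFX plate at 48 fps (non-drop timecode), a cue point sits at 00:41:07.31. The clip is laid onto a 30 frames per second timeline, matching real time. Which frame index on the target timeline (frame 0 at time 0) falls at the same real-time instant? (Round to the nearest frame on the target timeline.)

Source frame index: (0×3600 + 41×60 + 7) × 48 + 31 = 118447.
Real time: 118447 / (48) = 118447/48 s.
Target frame: (118447/48) × (30) = 592235/8 ≈ 74029.375 → 74029.

frame 74029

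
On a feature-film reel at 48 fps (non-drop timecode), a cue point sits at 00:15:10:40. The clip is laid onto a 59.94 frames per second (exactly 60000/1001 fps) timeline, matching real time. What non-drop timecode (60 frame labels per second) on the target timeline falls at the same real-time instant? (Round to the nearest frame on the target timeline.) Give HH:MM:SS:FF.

00:15:09:55

Source frame index: (0×3600 + 15×60 + 10) × 48 + 40 = 43720.
Real time: 43720 / (48) = 5465/6 s.
Target frame: (5465/6) × (60000/1001) = 54650000/1001 ≈ 54595.405 → 54595.
At 60 labels/s: frame 54595 → 00:15:09:55.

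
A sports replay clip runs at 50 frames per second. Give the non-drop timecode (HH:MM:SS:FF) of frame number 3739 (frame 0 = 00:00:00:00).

00:01:14:39

3739 ÷ 50 = 74 full seconds, remainder 39 frames.
74 s = 0 h 1 min 14 s.
Timecode: 00:01:14:39.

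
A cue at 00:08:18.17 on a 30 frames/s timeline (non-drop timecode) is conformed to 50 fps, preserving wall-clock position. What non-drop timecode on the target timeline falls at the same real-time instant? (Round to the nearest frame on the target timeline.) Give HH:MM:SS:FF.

00:08:18:28

Source frame index: (0×3600 + 8×60 + 18) × 30 + 17 = 14957.
Real time: 14957 / (30) = 14957/30 s.
Target frame: (14957/30) × (50) = 74785/3 ≈ 24928.333 → 24928.
At 50 labels/s: frame 24928 → 00:08:18:28.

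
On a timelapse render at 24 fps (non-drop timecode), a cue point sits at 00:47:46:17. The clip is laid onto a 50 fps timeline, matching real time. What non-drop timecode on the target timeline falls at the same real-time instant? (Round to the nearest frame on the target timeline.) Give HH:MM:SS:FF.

Source frame index: (0×3600 + 47×60 + 46) × 24 + 17 = 68801.
Real time: 68801 / (24) = 68801/24 s.
Target frame: (68801/24) × (50) = 1720025/12 ≈ 143335.417 → 143335.
At 50 labels/s: frame 143335 → 00:47:46:35.

00:47:46:35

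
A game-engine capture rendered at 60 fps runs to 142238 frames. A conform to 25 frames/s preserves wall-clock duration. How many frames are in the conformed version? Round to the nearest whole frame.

Frames at target rate = 142238 × (25) / (60) = 355595/6 ≈ 59265.833.
Nearest whole frame: 59266.

59266 frames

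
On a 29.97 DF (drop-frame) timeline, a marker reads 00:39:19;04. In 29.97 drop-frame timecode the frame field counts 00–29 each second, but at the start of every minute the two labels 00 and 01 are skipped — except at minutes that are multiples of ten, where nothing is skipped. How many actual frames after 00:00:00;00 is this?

As if non-drop at 30 labels/s: (0 × 3600 + 39 × 60 + 19) × 30 + 4 = 70774.
Minute boundaries passed: 39; those not divisible by 10: 39 − 3 = 36; dropped labels = 2 × 36 = 72.
Actual frame index = 70774 − 72 = 70702.

70702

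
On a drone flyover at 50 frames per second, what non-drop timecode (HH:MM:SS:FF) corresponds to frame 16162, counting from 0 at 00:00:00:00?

16162 ÷ 50 = 323 full seconds, remainder 12 frames.
323 s = 0 h 5 min 23 s.
Timecode: 00:05:23:12.

00:05:23:12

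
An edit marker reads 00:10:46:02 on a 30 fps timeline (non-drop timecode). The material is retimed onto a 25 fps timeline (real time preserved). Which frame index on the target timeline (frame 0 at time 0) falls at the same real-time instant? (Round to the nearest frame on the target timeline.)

frame 16152

Source frame index: (0×3600 + 10×60 + 46) × 30 + 2 = 19382.
Real time: 19382 / (30) = 9691/15 s.
Target frame: (9691/15) × (25) = 48455/3 ≈ 16151.667 → 16152.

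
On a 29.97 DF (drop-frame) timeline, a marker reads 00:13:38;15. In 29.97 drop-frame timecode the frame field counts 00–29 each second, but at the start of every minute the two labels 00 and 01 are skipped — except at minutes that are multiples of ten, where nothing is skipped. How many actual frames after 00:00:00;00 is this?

As if non-drop at 30 labels/s: (0 × 3600 + 13 × 60 + 38) × 30 + 15 = 24555.
Minute boundaries passed: 13; those not divisible by 10: 13 − 1 = 12; dropped labels = 2 × 12 = 24.
Actual frame index = 24555 − 24 = 24531.

24531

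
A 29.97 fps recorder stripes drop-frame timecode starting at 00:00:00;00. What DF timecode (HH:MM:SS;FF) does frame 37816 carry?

Ten DF minutes hold 17982 frames, so frame 37816 lies in block 2 (frames 35964–53945) with 1852 frames into that block.
The block's first minute is 1800 frames and the rest 1798 each; 1852 frames reaches minute 1, so 2 × 18 + 1 × 2 = 38 labels have been skipped so far.
Adding those back, label number 37816 + 38 = 37854 at 30 labels/s is 1261 s + 24 f = 0 h 21 min 1 s frame 24, i.e. 00:21:01;24.

00:21:01;24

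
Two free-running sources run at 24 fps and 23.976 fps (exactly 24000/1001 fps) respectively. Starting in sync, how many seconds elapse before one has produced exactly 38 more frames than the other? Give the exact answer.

19019/12 seconds

The gap grows by |24000/1001 − 24| = 24/1001 frames per second.
Time for a 38-frame gap: 38 ÷ (24/1001) = 19019/12 s.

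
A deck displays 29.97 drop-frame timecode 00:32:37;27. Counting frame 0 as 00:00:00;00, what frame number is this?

58679

As if non-drop at 30 labels/s: (0 × 3600 + 32 × 60 + 37) × 30 + 27 = 58737.
Minute boundaries passed: 32; those not divisible by 10: 32 − 3 = 29; dropped labels = 2 × 29 = 58.
Actual frame index = 58737 − 58 = 58679.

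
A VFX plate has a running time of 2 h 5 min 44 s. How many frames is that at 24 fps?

181056 frames

2 h 5 min 44 s = 7544 s.
Frames = 7544 × 24 = 181056.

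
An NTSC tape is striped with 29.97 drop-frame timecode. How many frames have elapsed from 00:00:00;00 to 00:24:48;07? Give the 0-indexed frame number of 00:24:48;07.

44603

Complete 10-minute blocks: 2, each 17982 frames → 35964.
Remaining 4 whole minutes in the current block: 1800 + 3 × 1798 = 7194 frames.
Within the current minute: 48 × 30 + 7 − 2 = 1445 (labels ;00/;01 skipped at this minute). Total = 35964 + 7194 + 1445 = 44603.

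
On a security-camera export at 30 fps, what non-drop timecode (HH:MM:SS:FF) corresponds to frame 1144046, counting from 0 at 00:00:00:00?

1144046 ÷ 30 = 38134 full seconds, remainder 26 frames.
38134 s = 10 h 35 min 34 s.
Timecode: 10:35:34:26.

10:35:34:26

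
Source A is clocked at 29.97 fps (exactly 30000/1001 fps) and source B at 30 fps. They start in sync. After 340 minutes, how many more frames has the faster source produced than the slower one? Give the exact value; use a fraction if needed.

340 min = 20400 s.
A emits 30000/1001 × 20400 = 612000000/1001 frames; B emits 30 × 20400 = 612000.
Difference = 612000/1001 frames (≈ 611.3886); B is ahead of A.

612000/1001 frames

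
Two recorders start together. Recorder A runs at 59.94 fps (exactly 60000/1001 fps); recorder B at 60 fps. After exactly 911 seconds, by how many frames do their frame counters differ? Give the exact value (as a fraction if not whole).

54660/1001 frames

A emits 60000/1001 × 911 = 54660000/1001 frames; B emits 60 × 911 = 54660.
Difference = 54660/1001 frames (≈ 54.6054); B is ahead of A.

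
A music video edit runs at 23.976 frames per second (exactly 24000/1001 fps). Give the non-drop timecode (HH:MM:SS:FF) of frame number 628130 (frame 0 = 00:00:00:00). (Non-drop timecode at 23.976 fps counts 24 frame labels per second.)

628130 ÷ 24 = 26172 full seconds, remainder 2 frames.
26172 s = 7 h 16 min 12 s.
Timecode: 07:16:12:02.

07:16:12:02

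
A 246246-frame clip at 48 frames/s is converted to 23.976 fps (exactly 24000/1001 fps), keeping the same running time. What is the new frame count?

Target frames = source frames × (target rate / source rate) = 246246 × (24000/1001)/(48) = 246246 × 500/1001 = 123000.

123000 frames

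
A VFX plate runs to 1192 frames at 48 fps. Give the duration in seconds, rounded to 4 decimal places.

24.8333 seconds

Running time = 1192 × 1/48 = 149/6 s ≈ 24.8333 s.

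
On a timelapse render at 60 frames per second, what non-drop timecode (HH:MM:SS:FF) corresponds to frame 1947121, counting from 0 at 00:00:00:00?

09:00:52:01

1947121 ÷ 60 = 32452 full seconds, remainder 1 frame.
32452 s = 9 h 0 min 52 s.
Timecode: 09:00:52:01.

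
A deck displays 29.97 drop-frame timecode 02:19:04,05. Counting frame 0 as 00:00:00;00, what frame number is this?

As if non-drop at 30 labels/s: (2 × 3600 + 19 × 60 + 4) × 30 + 5 = 250325.
Minute boundaries passed: 139; those not divisible by 10: 139 − 13 = 126; dropped labels = 2 × 126 = 252.
Actual frame index = 250325 − 252 = 250073.

250073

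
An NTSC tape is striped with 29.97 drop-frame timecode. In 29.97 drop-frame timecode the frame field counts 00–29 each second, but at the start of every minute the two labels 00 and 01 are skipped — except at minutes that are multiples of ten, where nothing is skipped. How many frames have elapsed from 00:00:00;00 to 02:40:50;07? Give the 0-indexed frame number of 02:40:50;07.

289219

Complete 10-minute blocks: 16, each 17982 frames → 287712.
Remaining 0 whole minutes in the current block: 0 frames.
Within the current minute: 50 × 30 + 7 = 1507. Total = 287712 + 0 + 1507 = 289219.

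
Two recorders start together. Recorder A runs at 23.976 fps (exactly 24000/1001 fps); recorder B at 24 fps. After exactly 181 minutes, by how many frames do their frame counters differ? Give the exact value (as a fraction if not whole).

260640/1001 frames

181 min = 10860 s.
A emits 24000/1001 × 10860 = 260640000/1001 frames; B emits 24 × 10860 = 260640.
Difference = 260640/1001 frames (≈ 260.3796); B is ahead of A.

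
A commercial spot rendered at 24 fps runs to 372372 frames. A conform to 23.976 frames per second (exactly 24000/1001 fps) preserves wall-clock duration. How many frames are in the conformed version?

372000 frames

Target frames = source frames × (target rate / source rate) = 372372 × (24000/1001)/(24) = 372372 × 1000/1001 = 372000.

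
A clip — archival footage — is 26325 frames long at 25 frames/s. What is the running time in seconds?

1053 seconds

Running time = 26325 / (25) = 1053 s.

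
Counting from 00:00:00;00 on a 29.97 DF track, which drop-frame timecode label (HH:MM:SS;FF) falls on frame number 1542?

Each 10-minute DF block holds 10 × 60 × 30 − 9 × 2 = 17982 frames. 1542 ÷ 17982 → 0 full blocks, remainder 1542.
Within the partial block the first minute is 1800 frames and each further minute 1798, so 0 further minute boundaries passed. Total skipped labels = 18 × 0 + 2 × 0 = 0.
Non-drop label index = 1542 + 0 = 1542; at 30 labels/s that is 00:00:51:12, i.e. DF 00:00:51;12.

00:00:51;12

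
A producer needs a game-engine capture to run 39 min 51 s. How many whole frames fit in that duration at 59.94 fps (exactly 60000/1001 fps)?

143316 frames

39 min 51 s = 2391 s.
Frames = 2391 × 60000/1001 = 143460000/1001 ≈ 143316.6833.
Complete frames: 143316.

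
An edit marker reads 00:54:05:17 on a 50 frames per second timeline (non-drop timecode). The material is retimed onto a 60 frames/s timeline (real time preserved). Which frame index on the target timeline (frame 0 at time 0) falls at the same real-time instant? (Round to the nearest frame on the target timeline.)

frame 194720

Source frame index: (0×3600 + 54×60 + 5) × 50 + 17 = 162267.
Real time: 162267 / (50) = 162267/50 s.
Target frame: (162267/50) × (60) = 973602/5 ≈ 194720.400 → 194720.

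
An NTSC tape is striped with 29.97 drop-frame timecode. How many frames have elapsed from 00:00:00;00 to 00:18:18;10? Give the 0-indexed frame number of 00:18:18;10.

Complete 10-minute blocks: 1, each 17982 frames → 17982.
Remaining 8 whole minutes in the current block: 1800 + 7 × 1798 = 14386 frames.
Within the current minute: 18 × 30 + 10 − 2 = 548 (labels ;00/;01 skipped at this minute). Total = 17982 + 14386 + 548 = 32916.

32916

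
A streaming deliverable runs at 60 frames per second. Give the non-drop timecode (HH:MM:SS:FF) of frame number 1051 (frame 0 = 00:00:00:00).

00:00:17:31

1051 ÷ 60 = 17 full seconds, remainder 31 frames.
17 s = 0 h 0 min 17 s.
Timecode: 00:00:17:31.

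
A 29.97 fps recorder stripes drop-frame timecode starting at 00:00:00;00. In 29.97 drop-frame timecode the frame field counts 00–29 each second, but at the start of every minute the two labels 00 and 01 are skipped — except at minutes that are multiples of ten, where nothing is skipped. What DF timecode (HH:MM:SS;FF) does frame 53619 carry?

Each 10-minute DF block holds 10 × 60 × 30 − 9 × 2 = 17982 frames. 53619 ÷ 17982 → 2 full blocks, remainder 17655.
Within the partial block the first minute is 1800 frames and each further minute 1798, so 9 further minute boundaries passed. Total skipped labels = 18 × 2 + 2 × 9 = 54.
Non-drop label index = 53619 + 54 = 53673; at 30 labels/s that is 00:29:49:03, i.e. DF 00:29:49;03.

00:29:49;03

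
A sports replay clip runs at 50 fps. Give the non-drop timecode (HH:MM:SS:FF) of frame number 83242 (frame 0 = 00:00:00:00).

83242 ÷ 50 = 1664 full seconds, remainder 42 frames.
1664 s = 0 h 27 min 44 s.
Timecode: 00:27:44:42.

00:27:44:42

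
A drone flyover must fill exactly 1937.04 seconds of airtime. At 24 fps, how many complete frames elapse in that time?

Frames = 1937.04 × 24 = 1162224/25 ≈ 46488.9600.
Complete frames: 46488.

46488 frames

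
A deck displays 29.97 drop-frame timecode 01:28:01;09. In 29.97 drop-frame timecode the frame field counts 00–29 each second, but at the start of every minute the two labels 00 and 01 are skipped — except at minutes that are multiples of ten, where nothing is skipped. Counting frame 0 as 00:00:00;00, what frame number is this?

158279

Complete 10-minute blocks: 8, each 17982 frames → 143856.
Remaining 8 whole minutes in the current block: 1800 + 7 × 1798 = 14386 frames.
Within the current minute: 1 × 30 + 9 − 2 = 37 (labels ;00/;01 skipped at this minute). Total = 143856 + 14386 + 37 = 158279.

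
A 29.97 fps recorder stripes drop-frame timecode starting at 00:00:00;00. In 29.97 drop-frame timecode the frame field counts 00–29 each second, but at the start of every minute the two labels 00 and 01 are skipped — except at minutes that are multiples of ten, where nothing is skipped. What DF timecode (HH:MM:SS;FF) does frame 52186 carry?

Ten DF minutes hold 17982 frames, so frame 52186 lies in block 2 (frames 35964–53945) with 16222 frames into that block.
The block's first minute is 1800 frames and the rest 1798 each; 16222 frames reaches minute 9, so 2 × 18 + 9 × 2 = 54 labels have been skipped so far.
Adding those back, label number 52186 + 54 = 52240 at 30 labels/s is 1741 s + 10 f = 0 h 29 min 1 s frame 10, i.e. 00:29:01;10.

00:29:01;10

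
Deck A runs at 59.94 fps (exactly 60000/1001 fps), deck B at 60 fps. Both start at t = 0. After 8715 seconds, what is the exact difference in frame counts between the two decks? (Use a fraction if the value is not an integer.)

A emits 60000/1001 × 8715 = 74700000/143 frames; B emits 60 × 8715 = 522900.
Difference = 74700/143 frames (≈ 522.3776); B is ahead of A.

74700/143 frames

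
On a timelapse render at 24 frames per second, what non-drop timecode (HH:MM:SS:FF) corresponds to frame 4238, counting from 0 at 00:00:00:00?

00:02:56:14

4238 ÷ 24 = 176 full seconds, remainder 14 frames.
176 s = 0 h 2 min 56 s.
Timecode: 00:02:56:14.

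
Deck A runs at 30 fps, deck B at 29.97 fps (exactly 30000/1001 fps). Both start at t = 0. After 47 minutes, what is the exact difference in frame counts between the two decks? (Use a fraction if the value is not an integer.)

84600/1001 frames

47 min = 2820 s.
A emits 30 × 2820 = 84600 frames; B emits 30000/1001 × 2820 = 84600000/1001.
Difference = 84600/1001 frames (≈ 84.5155); B is behind A.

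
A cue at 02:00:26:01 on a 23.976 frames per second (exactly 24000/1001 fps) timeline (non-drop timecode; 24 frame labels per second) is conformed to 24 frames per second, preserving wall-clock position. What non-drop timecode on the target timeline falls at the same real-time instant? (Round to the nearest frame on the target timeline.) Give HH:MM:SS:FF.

02:00:33:06

Source frame index: (2×3600 + 0×60 + 26) × 24 + 1 = 173425.
Real time: 173425 / (24000/1001) = 6943937/960 s.
Target frame: (6943937/960) × (24) = 6943937/40 ≈ 173598.425 → 173598.
At 24 labels/s: frame 173598 → 02:00:33:06.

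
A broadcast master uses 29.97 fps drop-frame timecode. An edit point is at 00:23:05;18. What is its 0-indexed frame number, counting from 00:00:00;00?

41526

Complete 10-minute blocks: 2, each 17982 frames → 35964.
Remaining 3 whole minutes in the current block: 1800 + 2 × 1798 = 5396 frames.
Within the current minute: 5 × 30 + 18 − 2 = 166 (labels ;00/;01 skipped at this minute). Total = 35964 + 5396 + 166 = 41526.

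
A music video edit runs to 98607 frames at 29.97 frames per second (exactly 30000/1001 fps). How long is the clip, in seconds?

Running time = 98607 / (30000/1001) = 3290.1869 s.

3290.1869 seconds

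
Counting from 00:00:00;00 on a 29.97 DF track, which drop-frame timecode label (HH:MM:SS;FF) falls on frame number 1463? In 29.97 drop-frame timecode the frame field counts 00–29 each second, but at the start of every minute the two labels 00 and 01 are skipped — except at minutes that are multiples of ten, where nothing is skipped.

Each 10-minute DF block holds 10 × 60 × 30 − 9 × 2 = 17982 frames. 1463 ÷ 17982 → 0 full blocks, remainder 1463.
Within the partial block the first minute is 1800 frames and each further minute 1798, so 0 further minute boundaries passed. Total skipped labels = 18 × 0 + 2 × 0 = 0.
Non-drop label index = 1463 + 0 = 1463; at 30 labels/s that is 00:00:48:23, i.e. DF 00:00:48;23.

00:00:48;23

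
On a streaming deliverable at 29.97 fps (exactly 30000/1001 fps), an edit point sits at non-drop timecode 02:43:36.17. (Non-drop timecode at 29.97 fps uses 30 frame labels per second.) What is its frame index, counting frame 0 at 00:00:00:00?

Total seconds to the label: (2 × 3600 + 43 × 60 + 36) = 9816.
Frame index = 9816 × 30 + 17 = 294497.

294497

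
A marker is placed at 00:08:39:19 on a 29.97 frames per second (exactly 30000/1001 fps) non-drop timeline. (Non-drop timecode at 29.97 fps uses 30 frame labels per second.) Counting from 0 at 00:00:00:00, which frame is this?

Total seconds to the label: (0 × 3600 + 8 × 60 + 39) = 519.
Frame index = 519 × 30 + 19 = 15589.

15589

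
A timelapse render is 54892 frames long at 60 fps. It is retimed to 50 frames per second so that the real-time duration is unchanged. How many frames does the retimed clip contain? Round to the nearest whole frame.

45743 frames

Frames at target rate = 54892 × (50) / (60) = 137230/3 ≈ 45743.333.
Nearest whole frame: 45743.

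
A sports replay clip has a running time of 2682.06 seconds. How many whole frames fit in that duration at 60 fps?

160923 frames

Frames = 2682.06 × 60 = 804618/5 ≈ 160923.6000.
Complete frames: 160923.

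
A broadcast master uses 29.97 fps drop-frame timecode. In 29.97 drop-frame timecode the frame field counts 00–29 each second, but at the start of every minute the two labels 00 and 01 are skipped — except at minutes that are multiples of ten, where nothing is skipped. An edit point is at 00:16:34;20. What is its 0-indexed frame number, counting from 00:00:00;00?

As if non-drop at 30 labels/s: (0 × 3600 + 16 × 60 + 34) × 30 + 20 = 29840.
Minute boundaries passed: 16; those not divisible by 10: 16 − 1 = 15; dropped labels = 2 × 15 = 30.
Actual frame index = 29840 − 30 = 29810.

29810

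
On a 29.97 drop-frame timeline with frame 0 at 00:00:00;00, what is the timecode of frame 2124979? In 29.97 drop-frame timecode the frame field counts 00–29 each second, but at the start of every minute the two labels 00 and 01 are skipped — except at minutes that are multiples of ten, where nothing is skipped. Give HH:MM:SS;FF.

Ten DF minutes hold 17982 frames, so frame 2124979 lies in block 118 (frames 2121876–2139857) with 3103 frames into that block.
The block's first minute is 1800 frames and the rest 1798 each; 3103 frames reaches minute 1, so 118 × 18 + 1 × 2 = 2126 labels have been skipped so far.
Adding those back, label number 2124979 + 2126 = 2127105 at 30 labels/s is 70903 s + 15 f = 19 h 41 min 43 s frame 15, i.e. 19:41:43;15.

19:41:43;15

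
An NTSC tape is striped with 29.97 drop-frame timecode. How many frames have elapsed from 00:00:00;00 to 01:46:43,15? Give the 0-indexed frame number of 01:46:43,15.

191913

As if non-drop at 30 labels/s: (1 × 3600 + 46 × 60 + 43) × 30 + 15 = 192105.
Minute boundaries passed: 106; those not divisible by 10: 106 − 10 = 96; dropped labels = 2 × 96 = 192.
Actual frame index = 192105 − 192 = 191913.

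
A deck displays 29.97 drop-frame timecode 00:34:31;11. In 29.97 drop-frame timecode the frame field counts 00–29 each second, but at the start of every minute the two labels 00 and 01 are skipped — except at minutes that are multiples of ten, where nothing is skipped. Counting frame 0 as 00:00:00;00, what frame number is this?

Complete 10-minute blocks: 3, each 17982 frames → 53946.
Remaining 4 whole minutes in the current block: 1800 + 3 × 1798 = 7194 frames.
Within the current minute: 31 × 30 + 11 − 2 = 939 (labels ;00/;01 skipped at this minute). Total = 53946 + 7194 + 939 = 62079.

62079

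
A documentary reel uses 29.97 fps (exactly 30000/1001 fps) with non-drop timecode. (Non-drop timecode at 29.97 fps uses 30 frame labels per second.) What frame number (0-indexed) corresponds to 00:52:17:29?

Total seconds to the label: (0 × 3600 + 52 × 60 + 17) = 3137.
Frame index = 3137 × 30 + 29 = 94139.

frame 94139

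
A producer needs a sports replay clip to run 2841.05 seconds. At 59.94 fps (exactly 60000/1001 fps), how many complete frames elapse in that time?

Frames = 2841.05 × 60000/1001 = 170463000/1001 ≈ 170292.7073.
Complete frames: 170292.

170292 frames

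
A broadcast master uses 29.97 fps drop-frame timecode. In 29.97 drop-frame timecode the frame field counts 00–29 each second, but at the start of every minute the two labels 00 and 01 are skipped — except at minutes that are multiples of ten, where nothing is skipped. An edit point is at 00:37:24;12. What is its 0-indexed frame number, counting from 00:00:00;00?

Complete 10-minute blocks: 3, each 17982 frames → 53946.
Remaining 7 whole minutes in the current block: 1800 + 6 × 1798 = 12588 frames.
Within the current minute: 24 × 30 + 12 − 2 = 730 (labels ;00/;01 skipped at this minute). Total = 53946 + 12588 + 730 = 67264.

67264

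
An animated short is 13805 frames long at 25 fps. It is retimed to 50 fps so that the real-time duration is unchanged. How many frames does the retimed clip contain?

Target frames = source frames × (target rate / source rate) = 13805 × (50)/(25) = 13805 × 2 = 27610.

27610 frames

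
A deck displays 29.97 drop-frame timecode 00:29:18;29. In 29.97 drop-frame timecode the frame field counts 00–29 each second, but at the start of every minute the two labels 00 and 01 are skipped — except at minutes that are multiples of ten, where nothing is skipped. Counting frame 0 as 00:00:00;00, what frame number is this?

52715

As if non-drop at 30 labels/s: (0 × 3600 + 29 × 60 + 18) × 30 + 29 = 52769.
Minute boundaries passed: 29; those not divisible by 10: 29 − 2 = 27; dropped labels = 2 × 27 = 54.
Actual frame index = 52769 − 54 = 52715.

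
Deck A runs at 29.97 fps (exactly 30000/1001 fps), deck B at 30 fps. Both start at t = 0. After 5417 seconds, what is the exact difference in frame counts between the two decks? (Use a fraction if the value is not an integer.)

A emits 30000/1001 × 5417 = 162510000/1001 frames; B emits 30 × 5417 = 162510.
Difference = 162510/1001 frames (≈ 162.3477); B is ahead of A.

162510/1001 frames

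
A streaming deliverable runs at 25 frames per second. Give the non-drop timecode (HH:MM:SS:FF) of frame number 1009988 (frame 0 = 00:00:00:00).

1009988 ÷ 25 = 40399 full seconds, remainder 13 frames.
40399 s = 11 h 13 min 19 s.
Timecode: 11:13:19:13.

11:13:19:13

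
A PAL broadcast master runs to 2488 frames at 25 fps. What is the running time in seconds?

Running time = 2488 / (25) = 99.52 s.

99.52 seconds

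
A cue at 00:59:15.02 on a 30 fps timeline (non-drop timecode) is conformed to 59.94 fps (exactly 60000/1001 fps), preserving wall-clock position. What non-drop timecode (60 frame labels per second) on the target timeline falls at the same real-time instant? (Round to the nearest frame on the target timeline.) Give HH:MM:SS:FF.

00:59:11:31

Source frame index: (0×3600 + 59×60 + 15) × 30 + 2 = 106652.
Real time: 106652 / (30) = 53326/15 s.
Target frame: (53326/15) × (60000/1001) = 2344000/11 ≈ 213090.909 → 213091.
At 60 labels/s: frame 213091 → 00:59:11:31.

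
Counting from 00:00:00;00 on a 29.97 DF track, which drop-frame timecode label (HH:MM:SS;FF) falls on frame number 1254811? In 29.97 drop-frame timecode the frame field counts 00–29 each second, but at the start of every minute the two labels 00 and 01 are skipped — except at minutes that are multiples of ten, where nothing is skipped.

11:37:48;27

Each 10-minute DF block holds 10 × 60 × 30 − 9 × 2 = 17982 frames. 1254811 ÷ 17982 → 69 full blocks, remainder 14053.
Within the partial block the first minute is 1800 frames and each further minute 1798, so 7 further minute boundaries passed. Total skipped labels = 18 × 69 + 2 × 7 = 1256.
Non-drop label index = 1254811 + 1256 = 1256067; at 30 labels/s that is 11:37:48:27, i.e. DF 11:37:48;27.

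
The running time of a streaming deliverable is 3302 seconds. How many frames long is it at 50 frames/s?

Frames = 3302 × 50 = 165100.

165100 frames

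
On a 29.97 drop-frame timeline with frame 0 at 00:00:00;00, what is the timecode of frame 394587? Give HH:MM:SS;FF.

Ten DF minutes hold 17982 frames, so frame 394587 lies in block 21 (frames 377622–395603) with 16965 frames into that block.
The block's first minute is 1800 frames and the rest 1798 each; 16965 frames reaches minute 9, so 21 × 18 + 9 × 2 = 396 labels have been skipped so far.
Adding those back, label number 394587 + 396 = 394983 at 30 labels/s is 13166 s + 3 f = 3 h 39 min 26 s frame 3, i.e. 03:39:26;03.

03:39:26;03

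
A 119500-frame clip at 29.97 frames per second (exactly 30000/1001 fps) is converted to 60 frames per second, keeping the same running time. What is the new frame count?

Target frames = source frames × (target rate / source rate) = 119500 × (60)/(30000/1001) = 119500 × 1001/500 = 239239.

239239 frames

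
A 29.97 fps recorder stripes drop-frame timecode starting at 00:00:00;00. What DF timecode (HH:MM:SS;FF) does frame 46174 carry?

Ten DF minutes hold 17982 frames, so frame 46174 lies in block 2 (frames 35964–53945) with 10210 frames into that block.
The block's first minute is 1800 frames and the rest 1798 each; 10210 frames reaches minute 5, so 2 × 18 + 5 × 2 = 46 labels have been skipped so far.
Adding those back, label number 46174 + 46 = 46220 at 30 labels/s is 1540 s + 20 f = 0 h 25 min 40 s frame 20, i.e. 00:25:40;20.

00:25:40;20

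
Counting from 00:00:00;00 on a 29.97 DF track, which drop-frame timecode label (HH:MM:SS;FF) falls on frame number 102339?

Ten DF minutes hold 17982 frames, so frame 102339 lies in block 5 (frames 89910–107891) with 12429 frames into that block.
The block's first minute is 1800 frames and the rest 1798 each; 12429 frames reaches minute 6, so 5 × 18 + 6 × 2 = 102 labels have been skipped so far.
Adding those back, label number 102339 + 102 = 102441 at 30 labels/s is 3414 s + 21 f = 0 h 56 min 54 s frame 21, i.e. 00:56:54;21.

00:56:54;21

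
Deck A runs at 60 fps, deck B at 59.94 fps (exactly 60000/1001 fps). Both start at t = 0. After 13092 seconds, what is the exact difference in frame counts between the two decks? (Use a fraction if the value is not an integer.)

785520/1001 frames

A emits 60 × 13092 = 785520 frames; B emits 60000/1001 × 13092 = 785520000/1001.
Difference = 785520/1001 frames (≈ 784.7353); B is behind A.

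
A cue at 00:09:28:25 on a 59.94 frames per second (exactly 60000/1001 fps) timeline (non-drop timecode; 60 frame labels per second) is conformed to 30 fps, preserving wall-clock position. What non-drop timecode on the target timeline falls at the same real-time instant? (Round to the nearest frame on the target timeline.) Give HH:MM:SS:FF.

Source frame index: (0×3600 + 9×60 + 28) × 60 + 25 = 34105.
Real time: 34105 / (60000/1001) = 6827821/12000 s.
Target frame: (6827821/12000) × (30) = 6827821/400 ≈ 17069.553 → 17070.
At 30 labels/s: frame 17070 → 00:09:29:00.

00:09:29:00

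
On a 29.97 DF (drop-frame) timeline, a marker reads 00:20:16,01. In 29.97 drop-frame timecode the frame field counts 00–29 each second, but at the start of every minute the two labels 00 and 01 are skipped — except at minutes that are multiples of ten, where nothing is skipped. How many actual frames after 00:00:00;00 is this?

36445

As if non-drop at 30 labels/s: (0 × 3600 + 20 × 60 + 16) × 30 + 1 = 36481.
Minute boundaries passed: 20; those not divisible by 10: 20 − 2 = 18; dropped labels = 2 × 18 = 36.
Actual frame index = 36481 − 36 = 36445.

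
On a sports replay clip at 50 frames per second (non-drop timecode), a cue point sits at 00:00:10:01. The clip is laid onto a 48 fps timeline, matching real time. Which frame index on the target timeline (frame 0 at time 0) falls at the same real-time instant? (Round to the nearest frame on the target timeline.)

frame 481

Source frame index: (0×3600 + 0×60 + 10) × 50 + 1 = 501.
Real time: 501 / (50) = 501/50 s.
Target frame: (501/50) × (48) = 12024/25 ≈ 480.960 → 481.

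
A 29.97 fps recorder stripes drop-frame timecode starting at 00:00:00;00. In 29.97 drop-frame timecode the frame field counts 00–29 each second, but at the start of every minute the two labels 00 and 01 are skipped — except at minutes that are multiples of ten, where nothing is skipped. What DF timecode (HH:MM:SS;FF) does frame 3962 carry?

00:02:12;06

Ten DF minutes hold 17982 frames, so frame 3962 lies in block 0 (frames 0–17981) with 3962 frames into that block.
The block's first minute is 1800 frames and the rest 1798 each; 3962 frames reaches minute 2, so 0 × 18 + 2 × 2 = 4 labels have been skipped so far.
Adding those back, label number 3962 + 4 = 3966 at 30 labels/s is 132 s + 6 f = 0 h 2 min 12 s frame 6, i.e. 00:02:12;06.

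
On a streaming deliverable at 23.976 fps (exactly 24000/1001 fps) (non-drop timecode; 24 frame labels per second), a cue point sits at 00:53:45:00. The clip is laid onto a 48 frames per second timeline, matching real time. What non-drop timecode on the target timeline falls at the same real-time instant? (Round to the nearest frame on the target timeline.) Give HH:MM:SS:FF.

Source frame index: (0×3600 + 53×60 + 45) × 24 + 0 = 77400.
Real time: 77400 / (24000/1001) = 129129/40 s.
Target frame: (129129/40) × (48) = 774774/5 ≈ 154954.800 → 154955.
At 48 labels/s: frame 154955 → 00:53:48:11.

00:53:48:11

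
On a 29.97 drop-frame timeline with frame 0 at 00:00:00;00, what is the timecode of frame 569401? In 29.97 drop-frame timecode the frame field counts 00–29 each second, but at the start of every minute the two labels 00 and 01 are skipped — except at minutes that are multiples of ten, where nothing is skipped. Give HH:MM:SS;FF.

05:16:39;01

Each 10-minute DF block holds 10 × 60 × 30 − 9 × 2 = 17982 frames. 569401 ÷ 17982 → 31 full blocks, remainder 11959.
Within the partial block the first minute is 1800 frames and each further minute 1798, so 6 further minute boundaries passed. Total skipped labels = 18 × 31 + 2 × 6 = 570.
Non-drop label index = 569401 + 570 = 569971; at 30 labels/s that is 05:16:39:01, i.e. DF 05:16:39;01.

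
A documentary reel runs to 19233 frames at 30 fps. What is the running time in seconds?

641.1 seconds

Running time = 19233 / (30) = 641.1 s.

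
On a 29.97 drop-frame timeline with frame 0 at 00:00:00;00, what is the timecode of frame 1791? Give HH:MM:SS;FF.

Ten DF minutes hold 17982 frames, so frame 1791 lies in block 0 (frames 0–17981) with 1791 frames into that block.
The block's first minute is 1800 frames and the rest 1798 each; 1791 frames reaches minute 0, so 0 × 18 + 0 × 2 = 0 labels have been skipped so far.
Adding those back, label number 1791 + 0 = 1791 at 30 labels/s is 59 s + 21 f = 0 h 0 min 59 s frame 21, i.e. 00:00:59;21.

00:00:59;21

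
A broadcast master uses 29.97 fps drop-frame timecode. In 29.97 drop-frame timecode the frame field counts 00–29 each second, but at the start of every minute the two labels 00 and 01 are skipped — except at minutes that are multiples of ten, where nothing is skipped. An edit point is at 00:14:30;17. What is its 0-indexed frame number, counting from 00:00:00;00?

26091

As if non-drop at 30 labels/s: (0 × 3600 + 14 × 60 + 30) × 30 + 17 = 26117.
Minute boundaries passed: 14; those not divisible by 10: 14 − 1 = 13; dropped labels = 2 × 13 = 26.
Actual frame index = 26117 − 26 = 26091.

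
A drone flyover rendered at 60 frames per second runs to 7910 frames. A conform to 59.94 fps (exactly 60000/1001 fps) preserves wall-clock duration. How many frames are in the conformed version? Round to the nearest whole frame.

7902 frames

Frames at target rate = 7910 × (60000/1001) / (60) = 1130000/143 ≈ 7902.098.
Nearest whole frame: 7902.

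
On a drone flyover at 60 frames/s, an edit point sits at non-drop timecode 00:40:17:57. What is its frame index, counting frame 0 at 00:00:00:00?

Total seconds to the label: (0 × 3600 + 40 × 60 + 17) = 2417.
Frame index = 2417 × 60 + 57 = 145077.

145077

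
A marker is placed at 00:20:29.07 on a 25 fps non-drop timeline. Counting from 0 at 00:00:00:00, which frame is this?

frame 30732

Total seconds to the label: (0 × 3600 + 20 × 60 + 29) = 1229.
Frame index = 1229 × 25 + 7 = 30732.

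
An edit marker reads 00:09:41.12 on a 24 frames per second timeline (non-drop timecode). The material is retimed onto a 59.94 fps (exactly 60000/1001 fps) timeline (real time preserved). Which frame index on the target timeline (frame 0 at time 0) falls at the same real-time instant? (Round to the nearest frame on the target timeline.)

Source frame index: (0×3600 + 9×60 + 41) × 24 + 12 = 13956.
Real time: 13956 / (24) = 1163/2 s.
Target frame: (1163/2) × (60000/1001) = 34890000/1001 ≈ 34855.145 → 34855.

frame 34855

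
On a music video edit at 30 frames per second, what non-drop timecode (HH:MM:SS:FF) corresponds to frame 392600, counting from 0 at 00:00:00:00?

03:38:06:20

392600 ÷ 30 = 13086 full seconds, remainder 20 frames.
13086 s = 3 h 38 min 6 s.
Timecode: 03:38:06:20.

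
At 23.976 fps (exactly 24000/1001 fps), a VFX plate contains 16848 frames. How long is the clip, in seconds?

702.702 seconds

Running time = 16848 / (24000/1001) = 702.702 s.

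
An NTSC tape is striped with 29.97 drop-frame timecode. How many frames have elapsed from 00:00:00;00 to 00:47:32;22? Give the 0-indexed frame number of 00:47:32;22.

Complete 10-minute blocks: 4, each 17982 frames → 71928.
Remaining 7 whole minutes in the current block: 1800 + 6 × 1798 = 12588 frames.
Within the current minute: 32 × 30 + 22 − 2 = 980 (labels ;00/;01 skipped at this minute). Total = 71928 + 12588 + 980 = 85496.

85496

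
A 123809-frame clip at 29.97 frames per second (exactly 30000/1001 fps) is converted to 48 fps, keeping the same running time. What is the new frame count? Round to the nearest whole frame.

198292 frames

Frames at target rate = 123809 × (48) / (30000/1001) = 123932809/625 ≈ 198292.494.
Nearest whole frame: 198292.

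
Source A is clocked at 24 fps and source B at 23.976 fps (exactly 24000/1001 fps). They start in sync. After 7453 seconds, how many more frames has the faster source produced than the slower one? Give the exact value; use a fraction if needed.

178872/1001 frames

A emits 24 × 7453 = 178872 frames; B emits 24000/1001 × 7453 = 178872000/1001.
Difference = 178872/1001 frames (≈ 178.6933); B is behind A.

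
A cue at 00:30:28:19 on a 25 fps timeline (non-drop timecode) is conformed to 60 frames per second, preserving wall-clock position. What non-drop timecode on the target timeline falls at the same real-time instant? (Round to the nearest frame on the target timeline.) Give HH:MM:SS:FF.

Source frame index: (0×3600 + 30×60 + 28) × 25 + 19 = 45719.
Real time: 45719 / (25) = 45719/25 s.
Target frame: (45719/25) × (60) = 548628/5 ≈ 109725.600 → 109726.
At 60 labels/s: frame 109726 → 00:30:28:46.

00:30:28:46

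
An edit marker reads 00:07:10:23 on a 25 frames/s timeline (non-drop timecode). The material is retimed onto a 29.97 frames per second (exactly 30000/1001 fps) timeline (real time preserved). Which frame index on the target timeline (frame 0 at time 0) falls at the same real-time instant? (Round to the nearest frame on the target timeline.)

frame 12915

Source frame index: (0×3600 + 7×60 + 10) × 25 + 23 = 10773.
Real time: 10773 / (25) = 10773/25 s.
Target frame: (10773/25) × (30000/1001) = 1846800/143 ≈ 12914.685 → 12915.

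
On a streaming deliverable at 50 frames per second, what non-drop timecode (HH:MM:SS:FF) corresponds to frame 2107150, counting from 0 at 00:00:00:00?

11:42:23:00

2107150 ÷ 50 = 42143 full seconds, remainder 0 frames.
42143 s = 11 h 42 min 23 s.
Timecode: 11:42:23:00.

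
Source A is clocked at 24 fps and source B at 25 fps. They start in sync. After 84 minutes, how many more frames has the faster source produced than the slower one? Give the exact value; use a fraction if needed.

5040 frames

84 min = 5040 s.
A emits 24 × 5040 = 120960 frames; B emits 25 × 5040 = 126000.
Difference = 5040 frames; B is ahead of A.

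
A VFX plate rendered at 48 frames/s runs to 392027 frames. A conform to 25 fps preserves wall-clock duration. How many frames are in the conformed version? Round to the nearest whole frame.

Frames at target rate = 392027 × (25) / (48) = 9800675/48 ≈ 204180.729.
Nearest whole frame: 204181.

204181 frames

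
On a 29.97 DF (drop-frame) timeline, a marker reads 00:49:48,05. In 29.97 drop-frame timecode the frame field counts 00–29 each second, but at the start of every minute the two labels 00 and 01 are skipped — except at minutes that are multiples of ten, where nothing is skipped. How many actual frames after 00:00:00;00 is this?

89555

As if non-drop at 30 labels/s: (0 × 3600 + 49 × 60 + 48) × 30 + 5 = 89645.
Minute boundaries passed: 49; those not divisible by 10: 49 − 4 = 45; dropped labels = 2 × 45 = 90.
Actual frame index = 89645 − 90 = 89555.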